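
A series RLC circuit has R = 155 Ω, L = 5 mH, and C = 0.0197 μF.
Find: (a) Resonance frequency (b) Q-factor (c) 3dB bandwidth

Step 1 — Resonance: ω₀ = 1/√(LC) = 1/√(0.005·1.97e-08) = 1.008e+05 rad/s.
Step 2 — f₀ = ω₀/(2π) = 1.604e+04 Hz.
Step 3 — Series Q: Q = ω₀L/R = 1.008e+05·0.005/155 = 3.25.
Step 4 — Bandwidth: Δω = ω₀/Q = 3.1e+04 rad/s; BW = Δω/(2π) = 4934 Hz.

(a) f₀ = 1.604e+04 Hz  (b) Q = 3.25  (c) BW = 4934 Hz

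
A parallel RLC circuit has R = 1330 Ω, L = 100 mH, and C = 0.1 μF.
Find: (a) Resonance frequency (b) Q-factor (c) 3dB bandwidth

Step 1 — Resonance: ω₀ = 1/√(LC) = 1/√(0.1·1e-07) = 1e+04 rad/s.
Step 2 — f₀ = ω₀/(2π) = 1592 Hz.
Step 3 — Parallel Q: Q = R/(ω₀L) = 1330/(1e+04·0.1) = 1.33.
Step 4 — Bandwidth: Δω = ω₀/Q = 7519 rad/s; BW = Δω/(2π) = 1197 Hz.

(a) f₀ = 1592 Hz  (b) Q = 1.33  (c) BW = 1197 Hz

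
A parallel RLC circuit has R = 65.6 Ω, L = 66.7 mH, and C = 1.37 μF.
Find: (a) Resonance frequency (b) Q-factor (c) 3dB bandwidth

Step 1 — Resonance: ω₀ = 1/√(LC) = 1/√(0.0667·1.37e-06) = 3308 rad/s.
Step 2 — f₀ = ω₀/(2π) = 526.5 Hz.
Step 3 — Parallel Q: Q = R/(ω₀L) = 65.6/(3308·0.0667) = 0.2973.
Step 4 — Bandwidth: Δω = ω₀/Q = 1.113e+04 rad/s; BW = Δω/(2π) = 1771 Hz.

(a) f₀ = 526.5 Hz  (b) Q = 0.2973  (c) BW = 1771 Hz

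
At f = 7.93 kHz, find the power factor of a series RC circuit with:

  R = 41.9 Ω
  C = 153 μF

Step 1 — Angular frequency: ω = 2π·f = 2π·7930 = 4.983e+04 rad/s.
Step 2 — Component impedances:
  R: Z = R = 41.9 Ω
  C: Z = 1/(jωC) = -j/(ω·C) = 0 - j0.1312 Ω
Step 3 — Series combination: Z_total = R + C = 41.9 - j0.1312 Ω = 41.9∠-0.2° Ω.
Step 4 — Power factor: PF = cos(φ) = Re(Z)/|Z| = 41.9/41.9 = 1.
Step 5 — Type: Im(Z) = -0.1312 ⇒ leading (phase φ = -0.2°).

PF = 1 (leading, φ = -0.2°)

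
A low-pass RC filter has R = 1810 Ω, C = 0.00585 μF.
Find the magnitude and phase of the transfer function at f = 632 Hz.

Step 1 — Angular frequency: ω = 2π·632 = 3971 rad/s.
Step 2 — Transfer function: H(jω) = 1/(1 + jωRC).
Step 3 — Denominator: 1 + jωRC = 1 + j·3971·1810·5.85e-09 = 1 + j0.04205.
Step 4 — H = 0.9982 - j0.04197.
Step 5 — Magnitude: |H| = 0.9991 (-0.0 dB); phase: φ = -2.4°.

|H| = 0.9991 (-0.0 dB), φ = -2.4°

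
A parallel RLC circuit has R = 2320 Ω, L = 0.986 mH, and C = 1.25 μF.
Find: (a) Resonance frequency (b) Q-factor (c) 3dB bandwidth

Step 1 — Resonance: ω₀ = 1/√(LC) = 1/√(0.000986·1.25e-06) = 2.848e+04 rad/s.
Step 2 — f₀ = ω₀/(2π) = 4533 Hz.
Step 3 — Parallel Q: Q = R/(ω₀L) = 2320/(2.848e+04·0.000986) = 82.6.
Step 4 — Bandwidth: Δω = ω₀/Q = 344.8 rad/s; BW = Δω/(2π) = 54.88 Hz.

(a) f₀ = 4533 Hz  (b) Q = 82.6  (c) BW = 54.88 Hz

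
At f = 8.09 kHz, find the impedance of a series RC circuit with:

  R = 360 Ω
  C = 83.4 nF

Step 1 — Angular frequency: ω = 2π·f = 2π·8090 = 5.083e+04 rad/s.
Step 2 — Component impedances:
  R: Z = R = 360 Ω
  C: Z = 1/(jωC) = -j/(ω·C) = 0 - j235.9 Ω
Step 3 — Series combination: Z_total = R + C = 360 - j235.9 Ω = 430.4∠-33.2° Ω.

Z = 360 - j235.9 Ω = 430.4∠-33.2° Ω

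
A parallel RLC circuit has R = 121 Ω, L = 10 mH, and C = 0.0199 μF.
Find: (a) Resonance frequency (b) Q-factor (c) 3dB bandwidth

Step 1 — Resonance: ω₀ = 1/√(LC) = 1/√(0.01·1.99e-08) = 7.089e+04 rad/s.
Step 2 — f₀ = ω₀/(2π) = 1.128e+04 Hz.
Step 3 — Parallel Q: Q = R/(ω₀L) = 121/(7.089e+04·0.01) = 0.1707.
Step 4 — Bandwidth: Δω = ω₀/Q = 4.153e+05 rad/s; BW = Δω/(2π) = 6.61e+04 Hz.

(a) f₀ = 1.128e+04 Hz  (b) Q = 0.1707  (c) BW = 6.61e+04 Hz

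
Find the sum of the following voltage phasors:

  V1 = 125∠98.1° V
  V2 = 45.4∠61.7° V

Step 1 — Convert each phasor to rectangular form:
  V1 = 125·(cos(98.1°) + j·sin(98.1°)) = -17.61 + j123.8 V
  V2 = 45.4·(cos(61.7°) + j·sin(61.7°)) = 21.52 + j39.97 V
Step 2 — Sum components: V_total = 3.911 + j163.7 V.
Step 3 — Convert to polar: |V_total| = 163.8 V, ∠V_total = 88.6°.

V_total = 163.8∠88.6° V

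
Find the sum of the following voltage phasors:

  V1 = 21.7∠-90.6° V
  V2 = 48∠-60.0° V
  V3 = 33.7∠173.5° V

Step 1 — Convert each phasor to rectangular form:
  V1 = 21.7·(cos(-90.6°) + j·sin(-90.6°)) = -0.2272 - j21.7 V
  V2 = 48·(cos(-60.0°) + j·sin(-60.0°)) = 24 - j41.57 V
  V3 = 33.7·(cos(173.5°) + j·sin(173.5°)) = -33.48 + j3.815 V
Step 2 — Sum components: V_total = -9.711 - j59.45 V.
Step 3 — Convert to polar: |V_total| = 60.24 V, ∠V_total = -99.3°.

V_total = 60.24∠-99.3° V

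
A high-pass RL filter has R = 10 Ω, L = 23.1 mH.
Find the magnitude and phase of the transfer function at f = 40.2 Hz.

Step 1 — Angular frequency: ω = 2π·40.2 = 252.6 rad/s.
Step 2 — Transfer function: H(jω) = jωL/(R + jωL).
Step 3 — Numerator jωL = j·5.835; denominator R + jωL = 10 + j5.835.
Step 4 — H = 0.254 + j0.4353.
Step 5 — Magnitude: |H| = 0.504 (-6.0 dB); phase: φ = 59.7°.

|H| = 0.504 (-6.0 dB), φ = 59.7°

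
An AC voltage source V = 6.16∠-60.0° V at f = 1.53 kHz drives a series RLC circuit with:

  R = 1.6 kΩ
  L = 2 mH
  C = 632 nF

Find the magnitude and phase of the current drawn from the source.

Step 1 — Angular frequency: ω = 2π·f = 2π·1530 = 9613 rad/s.
Step 2 — Component impedances:
  R: Z = R = 1600 Ω
  L: Z = jωL = j·9613·0.002 = 0 + j19.23 Ω
  C: Z = 1/(jωC) = -j/(ω·C) = 0 - j164.6 Ω
Step 3 — Series combination: Z_total = R + L + C = 1600 - j145.4 Ω = 1607∠-5.2° Ω.
Step 4 — Source phasor: V = 6.16∠-60.0° V = 3.08 - j5.335 V.
Step 5 — Ohm's law: I = V / Z_total = (3.08 - j5.335) / (1600 - j145.4) = 0.00221 - j0.003133 A.
Step 6 — Convert to polar: |I| = 0.003834 A, ∠I = -54.8°.

I = 0.003834∠-54.8° A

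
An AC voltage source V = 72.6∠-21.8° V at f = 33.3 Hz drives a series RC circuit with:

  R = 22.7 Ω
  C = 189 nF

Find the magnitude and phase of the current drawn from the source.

Step 1 — Angular frequency: ω = 2π·f = 2π·33.3 = 209.2 rad/s.
Step 2 — Component impedances:
  R: Z = R = 22.7 Ω
  C: Z = 1/(jωC) = -j/(ω·C) = 0 - j2.529e+04 Ω
Step 3 — Series combination: Z_total = R + C = 22.7 - j2.529e+04 Ω = 2.529e+04∠-89.9° Ω.
Step 4 — Source phasor: V = 72.6∠-21.8° V = 67.41 - j26.96 V.
Step 5 — Ohm's law: I = V / Z_total = (67.41 - j26.96) / (22.7 - j2.529e+04) = 0.001069 + j0.002665 A.
Step 6 — Convert to polar: |I| = 0.002871 A, ∠I = 68.1°.

I = 0.002871∠68.1° A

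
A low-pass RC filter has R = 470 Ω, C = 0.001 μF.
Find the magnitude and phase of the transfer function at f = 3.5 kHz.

Step 1 — Angular frequency: ω = 2π·3500 = 2.199e+04 rad/s.
Step 2 — Transfer function: H(jω) = 1/(1 + jωRC).
Step 3 — Denominator: 1 + jωRC = 1 + j·2.199e+04·470·1e-09 = 1 + j0.01034.
Step 4 — H = 0.9999 - j0.01033.
Step 5 — Magnitude: |H| = 0.9999 (-0.0 dB); phase: φ = -0.6°.

|H| = 0.9999 (-0.0 dB), φ = -0.6°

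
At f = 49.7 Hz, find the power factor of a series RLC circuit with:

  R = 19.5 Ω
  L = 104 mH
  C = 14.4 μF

Step 1 — Angular frequency: ω = 2π·f = 2π·49.7 = 312.3 rad/s.
Step 2 — Component impedances:
  R: Z = R = 19.5 Ω
  L: Z = jωL = j·312.3·0.104 = 0 + j32.48 Ω
  C: Z = 1/(jωC) = -j/(ω·C) = 0 - j222.4 Ω
Step 3 — Series combination: Z_total = R + L + C = 19.5 - j189.9 Ω = 190.9∠-84.1° Ω.
Step 4 — Power factor: PF = cos(φ) = Re(Z)/|Z| = 19.5/190.9 = 0.1021.
Step 5 — Type: Im(Z) = -189.9 ⇒ leading (phase φ = -84.1°).

PF = 0.1021 (leading, φ = -84.1°)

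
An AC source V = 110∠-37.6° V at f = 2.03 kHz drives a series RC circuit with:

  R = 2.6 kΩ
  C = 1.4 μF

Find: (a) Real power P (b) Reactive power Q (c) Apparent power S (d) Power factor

Step 1 — Angular frequency: ω = 2π·f = 2π·2030 = 1.275e+04 rad/s.
Step 2 — Component impedances:
  R: Z = R = 2600 Ω
  C: Z = 1/(jωC) = -j/(ω·C) = 0 - j56 Ω
Step 3 — Series combination: Z_total = R + C = 2600 - j56 Ω = 2601∠-1.2° Ω.
Step 4 — Source phasor: V = 110∠-37.6° V = 87.15 - j67.12 V.
Step 5 — Current: I = V / Z = 0.03406 - j0.02508 A = 0.0423∠-36.4° A.
Step 6 — Complex power: S = V·I* = 4.652 - j0.1002 VA.
Step 7 — Real power: P = Re(S) = 4.652 W.
Step 8 — Reactive power: Q = Im(S) = -0.1002 VAR.
Step 9 — Apparent power: |S| = 4.653 VA.
Step 10 — Power factor: PF = P/|S| = 0.9998 (leading).

(a) P = 4.652 W  (b) Q = -0.1002 VAR  (c) S = 4.653 VA  (d) PF = 0.9998 (leading)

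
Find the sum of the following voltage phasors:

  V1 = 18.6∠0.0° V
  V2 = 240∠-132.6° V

Step 1 — Convert each phasor to rectangular form:
  V1 = 18.6·(cos(0.0°) + j·sin(0.0°)) = 18.6 V
  V2 = 240·(cos(-132.6°) + j·sin(-132.6°)) = -162.5 - j176.7 V
Step 2 — Sum components: V_total = -143.9 - j176.7 V.
Step 3 — Convert to polar: |V_total| = 227.8 V, ∠V_total = -129.2°.

V_total = 227.8∠-129.2° V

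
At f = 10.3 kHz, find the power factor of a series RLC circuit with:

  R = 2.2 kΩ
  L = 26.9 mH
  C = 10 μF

Step 1 — Angular frequency: ω = 2π·f = 2π·1.03e+04 = 6.472e+04 rad/s.
Step 2 — Component impedances:
  R: Z = R = 2200 Ω
  L: Z = jωL = j·6.472e+04·0.0269 = 0 + j1741 Ω
  C: Z = 1/(jωC) = -j/(ω·C) = 0 - j1.545 Ω
Step 3 — Series combination: Z_total = R + L + C = 2200 + j1739 Ω = 2805∠38.3° Ω.
Step 4 — Power factor: PF = cos(φ) = Re(Z)/|Z| = 2200/2804.513 = 0.7844.
Step 5 — Type: Im(Z) = 1739 ⇒ lagging (phase φ = 38.3°).

PF = 0.7844 (lagging, φ = 38.3°)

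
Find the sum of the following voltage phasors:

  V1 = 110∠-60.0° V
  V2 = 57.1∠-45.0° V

Step 1 — Convert each phasor to rectangular form:
  V1 = 110·(cos(-60.0°) + j·sin(-60.0°)) = 55 - j95.26 V
  V2 = 57.1·(cos(-45.0°) + j·sin(-45.0°)) = 40.38 - j40.38 V
Step 2 — Sum components: V_total = 95.38 - j135.6 V.
Step 3 — Convert to polar: |V_total| = 165.8 V, ∠V_total = -54.9°.

V_total = 165.8∠-54.9° V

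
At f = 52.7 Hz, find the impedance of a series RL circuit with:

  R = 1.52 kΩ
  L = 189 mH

Step 1 — Angular frequency: ω = 2π·f = 2π·52.7 = 331.1 rad/s.
Step 2 — Component impedances:
  R: Z = R = 1520 Ω
  L: Z = jωL = j·331.1·0.189 = 0 + j62.58 Ω
Step 3 — Series combination: Z_total = R + L = 1520 + j62.58 Ω = 1521∠2.4° Ω.

Z = 1520 + j62.58 Ω = 1521∠2.4° Ω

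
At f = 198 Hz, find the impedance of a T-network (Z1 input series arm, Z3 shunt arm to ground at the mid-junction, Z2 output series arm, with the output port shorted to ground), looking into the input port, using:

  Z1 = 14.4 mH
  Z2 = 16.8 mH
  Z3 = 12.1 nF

Step 1 — Angular frequency: ω = 2π·f = 2π·198 = 1244 rad/s.
Step 2 — Component impedances:
  Z1: Z = jωL = j·1244·0.0144 = 0 + j17.91 Ω
  Z2: Z = jωL = j·1244·0.0168 = 0 + j20.9 Ω
  Z3: Z = 1/(jωC) = -j/(ω·C) = 0 - j6.643e+04 Ω
Step 3 — With the output port shorted to ground, the output series arm Z2 runs from the junction to ground; the shunt arm Z3 also runs from the junction to ground. They appear in parallel: Z3 || Z2 = 0 + j20.91 Ω.
Step 4 — Series with input arm Z1: Z_in = Z1 + (Z3 || Z2) = 0 + j38.82 Ω = 38.82∠90.0° Ω.

Z = 0 + j38.82 Ω = 38.82∠90.0° Ω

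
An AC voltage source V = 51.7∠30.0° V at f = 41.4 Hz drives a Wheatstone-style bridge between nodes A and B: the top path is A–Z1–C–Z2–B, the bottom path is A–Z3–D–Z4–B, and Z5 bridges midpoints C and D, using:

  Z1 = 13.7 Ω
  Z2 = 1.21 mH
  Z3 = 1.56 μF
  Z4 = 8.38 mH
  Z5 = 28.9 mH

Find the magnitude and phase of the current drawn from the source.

Step 1 — Angular frequency: ω = 2π·f = 2π·41.4 = 260.1 rad/s.
Step 2 — Component impedances:
  Z1: Z = R = 13.7 Ω
  Z2: Z = jωL = j·260.1·0.00121 = 0 + j0.3147 Ω
  Z3: Z = 1/(jωC) = -j/(ω·C) = 0 - j2464 Ω
  Z4: Z = jωL = j·260.1·0.00838 = 0 + j2.18 Ω
  Z5: Z = jωL = j·260.1·0.0289 = 0 + j7.518 Ω
Step 3 — Bridge requires nodal analysis (the Z5 bridge couples midpoints C and D, so the two paths cannot be reduced to a simple series/parallel combination). Setting node B to ground and injecting 1 A at node A, the 3-node admittance system at A, C, D solves to V_A = Z_AB = 13.7 + j0.2286 Ω = 13.7∠1.0° Ω.
Step 4 — Source phasor: V = 51.7∠30.0° V = 44.77 + j25.85 V.
Step 5 — Ohm's law: I = V / Z_total = (44.77 + j25.85) / (13.7 + j0.2286) = 3.298 + j1.832 A.
Step 6 — Convert to polar: |I| = 3.773 A, ∠I = 29.0°.

I = 3.773∠29.0° A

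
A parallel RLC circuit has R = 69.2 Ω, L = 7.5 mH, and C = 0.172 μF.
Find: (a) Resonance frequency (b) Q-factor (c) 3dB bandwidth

Step 1 — Resonance: ω₀ = 1/√(LC) = 1/√(0.0075·1.72e-07) = 2.784e+04 rad/s.
Step 2 — f₀ = ω₀/(2π) = 4431 Hz.
Step 3 — Parallel Q: Q = R/(ω₀L) = 69.2/(2.784e+04·0.0075) = 0.3314.
Step 4 — Bandwidth: Δω = ω₀/Q = 8.402e+04 rad/s; BW = Δω/(2π) = 1.337e+04 Hz.

(a) f₀ = 4431 Hz  (b) Q = 0.3314  (c) BW = 1.337e+04 Hz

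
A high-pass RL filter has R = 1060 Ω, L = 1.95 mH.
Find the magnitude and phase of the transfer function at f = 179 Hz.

Step 1 — Angular frequency: ω = 2π·179 = 1125 rad/s.
Step 2 — Transfer function: H(jω) = jωL/(R + jωL).
Step 3 — Numerator jωL = j·2.193; denominator R + jωL = 1060 + j2.193.
Step 4 — H = 4.281e-06 + j0.002069.
Step 5 — Magnitude: |H| = 0.002069 (-53.7 dB); phase: φ = 89.9°.

|H| = 0.002069 (-53.7 dB), φ = 89.9°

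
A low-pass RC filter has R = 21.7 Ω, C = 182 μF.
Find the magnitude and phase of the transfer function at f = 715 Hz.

Step 1 — Angular frequency: ω = 2π·715 = 4492 rad/s.
Step 2 — Transfer function: H(jω) = 1/(1 + jωRC).
Step 3 — Denominator: 1 + jωRC = 1 + j·4492·21.7·0.000182 = 1 + j17.74.
Step 4 — H = 0.003167 - j0.05618.
Step 5 — Magnitude: |H| = 0.05627 (-25.0 dB); phase: φ = -86.8°.

|H| = 0.05627 (-25.0 dB), φ = -86.8°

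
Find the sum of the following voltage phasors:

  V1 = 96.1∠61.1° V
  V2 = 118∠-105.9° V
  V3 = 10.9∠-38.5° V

Step 1 — Convert each phasor to rectangular form:
  V1 = 96.1·(cos(61.1°) + j·sin(61.1°)) = 46.44 + j84.13 V
  V2 = 118·(cos(-105.9°) + j·sin(-105.9°)) = -32.33 - j113.5 V
  V3 = 10.9·(cos(-38.5°) + j·sin(-38.5°)) = 8.53 - j6.785 V
Step 2 — Sum components: V_total = 22.65 - j36.14 V.
Step 3 — Convert to polar: |V_total| = 42.65 V, ∠V_total = -57.9°.

V_total = 42.65∠-57.9° V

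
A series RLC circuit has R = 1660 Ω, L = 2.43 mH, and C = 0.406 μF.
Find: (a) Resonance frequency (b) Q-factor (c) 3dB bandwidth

Step 1 — Resonance condition Im(Z)=0 gives ω₀ = 1/√(LC).
Step 2 — ω₀ = 1/√(0.00243·4.06e-07) = 3.184e+04 rad/s.
Step 3 — f₀ = ω₀/(2π) = 5067 Hz.
Step 4 — Series Q: Q = ω₀L/R = 3.184e+04·0.00243/1660 = 0.0466.
Step 5 — 3dB bandwidth: Δω = ω₀/Q = 6.831e+05 rad/s; BW = Δω/(2π) = 1.087e+05 Hz.

(a) f₀ = 5067 Hz  (b) Q = 0.0466  (c) BW = 1.087e+05 Hz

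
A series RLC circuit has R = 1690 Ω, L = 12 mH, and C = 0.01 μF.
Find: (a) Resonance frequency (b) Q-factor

Step 1 — Resonance condition Im(Z)=0 gives ω₀ = 1/√(LC).
Step 2 — ω₀ = 1/√(0.012·1e-08) = 9.129e+04 rad/s.
Step 3 — f₀ = ω₀/(2π) = 1.453e+04 Hz.
Step 4 — Series Q: Q = ω₀L/R = 9.129e+04·0.012/1690 = 0.6482.

(a) f₀ = 1.453e+04 Hz  (b) Q = 0.6482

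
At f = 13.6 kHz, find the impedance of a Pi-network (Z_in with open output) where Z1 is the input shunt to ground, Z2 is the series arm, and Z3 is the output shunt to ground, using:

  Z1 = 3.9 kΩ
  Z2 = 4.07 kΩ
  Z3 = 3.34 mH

Step 1 — Angular frequency: ω = 2π·f = 2π·1.36e+04 = 8.545e+04 rad/s.
Step 2 — Component impedances:
  Z1: Z = R = 3900 Ω
  Z2: Z = R = 4070 Ω
  Z3: Z = jωL = j·8.545e+04·0.00334 = 0 + j285.4 Ω
Step 3 — With open output, the series arm Z2 and the output shunt Z3 appear in series to ground: Z2 + Z3 = 4070 + j285.4 Ω.
Step 4 — Parallel with input shunt Z1: Z_in = Z1 || (Z2 + Z3) = 1994 + j68.25 Ω = 1995∠2.0° Ω.

Z = 1994 + j68.25 Ω = 1995∠2.0° Ω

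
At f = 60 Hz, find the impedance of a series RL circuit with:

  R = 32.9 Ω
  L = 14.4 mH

Step 1 — Angular frequency: ω = 2π·f = 2π·60 = 377 rad/s.
Step 2 — Component impedances:
  R: Z = R = 32.9 Ω
  L: Z = jωL = j·377·0.0144 = 0 + j5.429 Ω
Step 3 — Series combination: Z_total = R + L = 32.9 + j5.429 Ω = 33.34∠9.4° Ω.

Z = 32.9 + j5.429 Ω = 33.34∠9.4° Ω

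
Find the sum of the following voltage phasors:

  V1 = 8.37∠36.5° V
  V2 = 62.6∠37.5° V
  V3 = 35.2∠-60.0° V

Step 1 — Convert each phasor to rectangular form:
  V1 = 8.37·(cos(36.5°) + j·sin(36.5°)) = 6.728 + j4.979 V
  V2 = 62.6·(cos(37.5°) + j·sin(37.5°)) = 49.66 + j38.11 V
  V3 = 35.2·(cos(-60.0°) + j·sin(-60.0°)) = 17.6 - j30.48 V
Step 2 — Sum components: V_total = 73.99 + j12.6 V.
Step 3 — Convert to polar: |V_total| = 75.06 V, ∠V_total = 9.7°.

V_total = 75.06∠9.7° V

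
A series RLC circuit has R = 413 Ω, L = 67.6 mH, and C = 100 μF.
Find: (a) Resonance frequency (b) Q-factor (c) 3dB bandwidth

Step 1 — Resonance: ω₀ = 1/√(LC) = 1/√(0.0676·0.0001) = 384.6 rad/s.
Step 2 — f₀ = ω₀/(2π) = 61.21 Hz.
Step 3 — Series Q: Q = ω₀L/R = 384.6·0.0676/413 = 0.06295.
Step 4 — Bandwidth: Δω = ω₀/Q = 6109 rad/s; BW = Δω/(2π) = 972.4 Hz.

(a) f₀ = 61.21 Hz  (b) Q = 0.06295  (c) BW = 972.4 Hz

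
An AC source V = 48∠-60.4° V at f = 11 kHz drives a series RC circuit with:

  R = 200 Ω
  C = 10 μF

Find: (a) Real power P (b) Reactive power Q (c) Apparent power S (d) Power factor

Step 1 — Angular frequency: ω = 2π·f = 2π·1.1e+04 = 6.912e+04 rad/s.
Step 2 — Component impedances:
  R: Z = R = 200 Ω
  C: Z = 1/(jωC) = -j/(ω·C) = 0 - j1.447 Ω
Step 3 — Series combination: Z_total = R + C = 200 - j1.447 Ω = 200∠-0.4° Ω.
Step 4 — Source phasor: V = 48∠-60.4° V = 23.71 - j41.74 V.
Step 5 — Current: I = V / Z = 0.12 - j0.2078 A = 0.24∠-60.0° A.
Step 6 — Complex power: S = V·I* = 11.52 - j0.08333 VA.
Step 7 — Real power: P = Re(S) = 11.52 W.
Step 8 — Reactive power: Q = Im(S) = -0.08333 VAR.
Step 9 — Apparent power: |S| = 11.52 VA.
Step 10 — Power factor: PF = P/|S| = 1 (leading).

(a) P = 11.52 W  (b) Q = -0.08333 VAR  (c) S = 11.52 VA  (d) PF = 1 (leading)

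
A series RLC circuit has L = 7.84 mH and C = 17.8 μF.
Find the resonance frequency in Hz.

Step 1 — Resonance condition Im(Z)=0 gives ω₀ = 1/√(LC).
Step 2 — ω₀ = 1/√(0.00784·1.78e-05) = 2677 rad/s.
Step 3 — f₀ = ω₀/(2π) = 426 Hz.

f₀ = 426 Hz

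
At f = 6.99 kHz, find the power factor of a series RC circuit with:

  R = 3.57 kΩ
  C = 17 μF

Step 1 — Angular frequency: ω = 2π·f = 2π·6990 = 4.392e+04 rad/s.
Step 2 — Component impedances:
  R: Z = R = 3570 Ω
  C: Z = 1/(jωC) = -j/(ω·C) = 0 - j1.339 Ω
Step 3 — Series combination: Z_total = R + C = 3570 - j1.339 Ω = 3570∠-0.0° Ω.
Step 4 — Power factor: PF = cos(φ) = Re(Z)/|Z| = 3570/3570 = 1.
Step 5 — Type: Im(Z) = -1.339 ⇒ leading (phase φ = -0.0°).

PF = 1 (leading, φ = -0.0°)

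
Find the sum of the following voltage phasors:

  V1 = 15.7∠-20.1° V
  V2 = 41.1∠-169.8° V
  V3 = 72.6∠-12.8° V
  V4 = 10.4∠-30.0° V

Step 1 — Convert each phasor to rectangular form:
  V1 = 15.7·(cos(-20.1°) + j·sin(-20.1°)) = 14.74 - j5.395 V
  V2 = 41.1·(cos(-169.8°) + j·sin(-169.8°)) = -40.45 - j7.278 V
  V3 = 72.6·(cos(-12.8°) + j·sin(-12.8°)) = 70.8 - j16.08 V
  V4 = 10.4·(cos(-30.0°) + j·sin(-30.0°)) = 9.007 - j5.2 V
Step 2 — Sum components: V_total = 54.1 - j33.96 V.
Step 3 — Convert to polar: |V_total| = 63.87 V, ∠V_total = -32.1°.

V_total = 63.87∠-32.1° V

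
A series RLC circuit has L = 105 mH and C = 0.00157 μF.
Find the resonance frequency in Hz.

Step 1 — Resonance condition Im(Z)=0 gives ω₀ = 1/√(LC).
Step 2 — ω₀ = 1/√(0.105·1.57e-09) = 7.789e+04 rad/s.
Step 3 — f₀ = ω₀/(2π) = 1.24e+04 Hz.

f₀ = 1.24e+04 Hz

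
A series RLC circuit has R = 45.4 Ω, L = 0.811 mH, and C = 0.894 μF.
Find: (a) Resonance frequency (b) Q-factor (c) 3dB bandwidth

Step 1 — Resonance condition Im(Z)=0 gives ω₀ = 1/√(LC).
Step 2 — ω₀ = 1/√(0.000811·8.94e-07) = 3.714e+04 rad/s.
Step 3 — f₀ = ω₀/(2π) = 5911 Hz.
Step 4 — Series Q: Q = ω₀L/R = 3.714e+04·0.000811/45.4 = 0.6634.
Step 5 — 3dB bandwidth: Δω = ω₀/Q = 5.598e+04 rad/s; BW = Δω/(2π) = 8910 Hz.

(a) f₀ = 5911 Hz  (b) Q = 0.6634  (c) BW = 8910 Hz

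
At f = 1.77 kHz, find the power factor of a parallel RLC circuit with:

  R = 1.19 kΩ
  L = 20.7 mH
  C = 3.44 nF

Step 1 — Angular frequency: ω = 2π·f = 2π·1770 = 1.112e+04 rad/s.
Step 2 — Component impedances:
  R: Z = R = 1190 Ω
  L: Z = jωL = j·1.112e+04·0.0207 = 0 + j230.2 Ω
  C: Z = 1/(jωC) = -j/(ω·C) = 0 - j2.614e+04 Ω
Step 3 — Parallel combination: 1/Z_total = 1/R + 1/L + 1/C; Z_total = 43.67 + j223.7 Ω = 228∠79.0° Ω.
Step 4 — Power factor: PF = cos(φ) = Re(Z)/|Z| = 43.666/227.95 = 0.1916.
Step 5 — Type: Im(Z) = 223.7 ⇒ lagging (phase φ = 79.0°).

PF = 0.1916 (lagging, φ = 79.0°)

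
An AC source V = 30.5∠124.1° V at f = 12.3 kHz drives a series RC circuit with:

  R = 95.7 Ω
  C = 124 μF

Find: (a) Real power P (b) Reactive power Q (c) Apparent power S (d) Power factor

Step 1 — Angular frequency: ω = 2π·f = 2π·1.23e+04 = 7.728e+04 rad/s.
Step 2 — Component impedances:
  R: Z = R = 95.7 Ω
  C: Z = 1/(jωC) = -j/(ω·C) = 0 - j0.1044 Ω
Step 3 — Series combination: Z_total = R + C = 95.7 - j0.1044 Ω = 95.7∠-0.1° Ω.
Step 4 — Source phasor: V = 30.5∠124.1° V = -17.1 + j25.26 V.
Step 5 — Current: I = V / Z = -0.179 + j0.2637 A = 0.3187∠124.2° A.
Step 6 — Complex power: S = V·I* = 9.72 - j0.0106 VA.
Step 7 — Real power: P = Re(S) = 9.72 W.
Step 8 — Reactive power: Q = Im(S) = -0.0106 VAR.
Step 9 — Apparent power: |S| = 9.72 VA.
Step 10 — Power factor: PF = P/|S| = 1 (leading).

(a) P = 9.72 W  (b) Q = -0.0106 VAR  (c) S = 9.72 VA  (d) PF = 1 (leading)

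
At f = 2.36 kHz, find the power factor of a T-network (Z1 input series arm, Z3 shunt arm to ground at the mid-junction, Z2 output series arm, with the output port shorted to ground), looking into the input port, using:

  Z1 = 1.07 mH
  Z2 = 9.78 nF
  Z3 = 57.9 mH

Step 1 — Angular frequency: ω = 2π·f = 2π·2360 = 1.483e+04 rad/s.
Step 2 — Component impedances:
  Z1: Z = jωL = j·1.483e+04·0.00107 = 0 + j15.87 Ω
  Z2: Z = 1/(jωC) = -j/(ω·C) = 0 - j6896 Ω
  Z3: Z = jωL = j·1.483e+04·0.0579 = 0 + j858.6 Ω
Step 3 — With the output port shorted to ground, the output series arm Z2 runs from the junction to ground; the shunt arm Z3 also runs from the junction to ground. They appear in parallel: Z3 || Z2 = 0 + j980.7 Ω.
Step 4 — Series with input arm Z1: Z_in = Z1 + (Z3 || Z2) = 0 + j996.5 Ω = 996.5∠90.0° Ω.
Step 5 — Power factor: PF = cos(φ) = Re(Z)/|Z| = 0/996.5 = 0.
Step 6 — Type: Im(Z) = 996.5 ⇒ lagging (phase φ = 90.0°).

PF = 0 (lagging, φ = 90.0°)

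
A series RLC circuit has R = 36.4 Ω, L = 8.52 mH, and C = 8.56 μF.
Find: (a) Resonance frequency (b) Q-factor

Step 1 — Resonance condition Im(Z)=0 gives ω₀ = 1/√(LC).
Step 2 — ω₀ = 1/√(0.00852·8.56e-06) = 3703 rad/s.
Step 3 — f₀ = ω₀/(2π) = 589.3 Hz.
Step 4 — Series Q: Q = ω₀L/R = 3703·0.00852/36.4 = 0.8667.

(a) f₀ = 589.3 Hz  (b) Q = 0.8667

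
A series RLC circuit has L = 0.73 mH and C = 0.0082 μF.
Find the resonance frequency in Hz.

Step 1 — Resonance condition Im(Z)=0 gives ω₀ = 1/√(LC).
Step 2 — ω₀ = 1/√(0.00073·8.2e-09) = 4.087e+05 rad/s.
Step 3 — f₀ = ω₀/(2π) = 6.505e+04 Hz.

f₀ = 6.505e+04 Hz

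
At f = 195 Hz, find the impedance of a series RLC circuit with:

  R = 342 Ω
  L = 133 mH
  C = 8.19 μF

Step 1 — Angular frequency: ω = 2π·f = 2π·195 = 1225 rad/s.
Step 2 — Component impedances:
  R: Z = R = 342 Ω
  L: Z = jωL = j·1225·0.133 = 0 + j163 Ω
  C: Z = 1/(jωC) = -j/(ω·C) = 0 - j99.66 Ω
Step 3 — Series combination: Z_total = R + L + C = 342 + j63.3 Ω = 347.8∠10.5° Ω.

Z = 342 + j63.3 Ω = 347.8∠10.5° Ω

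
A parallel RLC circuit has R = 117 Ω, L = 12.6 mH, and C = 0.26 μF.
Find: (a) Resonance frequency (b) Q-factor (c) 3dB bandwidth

Step 1 — Resonance: ω₀ = 1/√(LC) = 1/√(0.0126·2.6e-07) = 1.747e+04 rad/s.
Step 2 — f₀ = ω₀/(2π) = 2781 Hz.
Step 3 — Parallel Q: Q = R/(ω₀L) = 117/(1.747e+04·0.0126) = 0.5315.
Step 4 — Bandwidth: Δω = ω₀/Q = 3.287e+04 rad/s; BW = Δω/(2π) = 5232 Hz.

(a) f₀ = 2781 Hz  (b) Q = 0.5315  (c) BW = 5232 Hz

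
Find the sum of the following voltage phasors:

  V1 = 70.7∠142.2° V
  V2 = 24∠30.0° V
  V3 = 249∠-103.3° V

Step 1 — Convert each phasor to rectangular form:
  V1 = 70.7·(cos(142.2°) + j·sin(142.2°)) = -55.86 + j43.33 V
  V2 = 24·(cos(30.0°) + j·sin(30.0°)) = 20.78 + j12 V
  V3 = 249·(cos(-103.3°) + j·sin(-103.3°)) = -57.28 - j242.3 V
Step 2 — Sum components: V_total = -92.36 - j187 V.
Step 3 — Convert to polar: |V_total| = 208.6 V, ∠V_total = -116.3°.

V_total = 208.6∠-116.3° V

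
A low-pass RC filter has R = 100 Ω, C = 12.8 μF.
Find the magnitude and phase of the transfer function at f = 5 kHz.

Step 1 — Angular frequency: ω = 2π·5000 = 3.142e+04 rad/s.
Step 2 — Transfer function: H(jω) = 1/(1 + jωRC).
Step 3 — Denominator: 1 + jωRC = 1 + j·3.142e+04·100·1.28e-05 = 1 + j40.21.
Step 4 — H = 0.000618 - j0.02485.
Step 5 — Magnitude: |H| = 0.02486 (-32.1 dB); phase: φ = -88.6°.

|H| = 0.02486 (-32.1 dB), φ = -88.6°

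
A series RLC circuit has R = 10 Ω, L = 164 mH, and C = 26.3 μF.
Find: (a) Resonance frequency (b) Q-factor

Step 1 — Resonance condition Im(Z)=0 gives ω₀ = 1/√(LC).
Step 2 — ω₀ = 1/√(0.164·2.63e-05) = 481.5 rad/s.
Step 3 — f₀ = ω₀/(2π) = 76.63 Hz.
Step 4 — Series Q: Q = ω₀L/R = 481.5·0.164/10 = 7.897.

(a) f₀ = 76.63 Hz  (b) Q = 7.897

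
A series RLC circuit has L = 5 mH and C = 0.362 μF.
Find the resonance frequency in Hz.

Step 1 — Resonance condition Im(Z)=0 gives ω₀ = 1/√(LC).
Step 2 — ω₀ = 1/√(0.005·3.62e-07) = 2.351e+04 rad/s.
Step 3 — f₀ = ω₀/(2π) = 3741 Hz.

f₀ = 3741 Hz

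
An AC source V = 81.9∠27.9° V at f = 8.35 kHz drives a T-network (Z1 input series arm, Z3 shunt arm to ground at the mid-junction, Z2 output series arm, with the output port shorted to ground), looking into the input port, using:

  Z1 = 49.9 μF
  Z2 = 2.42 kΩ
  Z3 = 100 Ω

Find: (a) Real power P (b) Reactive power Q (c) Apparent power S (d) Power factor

Step 1 — Angular frequency: ω = 2π·f = 2π·8350 = 5.246e+04 rad/s.
Step 2 — Component impedances:
  Z1: Z = 1/(jωC) = -j/(ω·C) = 0 - j0.382 Ω
  Z2: Z = R = 2420 Ω
  Z3: Z = R = 100 Ω
Step 3 — With the output port shorted to ground, the output series arm Z2 runs from the junction to ground; the shunt arm Z3 also runs from the junction to ground. They appear in parallel: Z3 || Z2 = 96.03 Ω.
Step 4 — Series with input arm Z1: Z_in = Z1 + (Z3 || Z2) = 96.03 - j0.382 Ω = 96.03∠-0.2° Ω.
Step 5 — Source phasor: V = 81.9∠27.9° V = 72.38 + j38.32 V.
Step 6 — Current: I = V / Z = 0.7521 + j0.4021 A = 0.8528∠28.1° A.
Step 7 — Complex power: S = V·I* = 69.85 - j0.2778 VA.
Step 8 — Real power: P = Re(S) = 69.85 W.
Step 9 — Reactive power: Q = Im(S) = -0.2778 VAR.
Step 10 — Apparent power: |S| = 69.85 VA.
Step 11 — Power factor: PF = P/|S| = 1 (leading).

(a) P = 69.85 W  (b) Q = -0.2778 VAR  (c) S = 69.85 VA  (d) PF = 1 (leading)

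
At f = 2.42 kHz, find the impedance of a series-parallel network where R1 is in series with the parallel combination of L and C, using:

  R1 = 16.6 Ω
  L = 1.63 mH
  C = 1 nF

Step 1 — Angular frequency: ω = 2π·f = 2π·2420 = 1.521e+04 rad/s.
Step 2 — Component impedances:
  R1: Z = R = 16.6 Ω
  L: Z = jωL = j·1.521e+04·0.00163 = 0 + j24.78 Ω
  C: Z = 1/(jωC) = -j/(ω·C) = 0 - j6.577e+04 Ω
Step 3 — Parallel branch: L || C = 1/(1/L + 1/C) = 0 + j24.79 Ω.
Step 4 — Series with R1: Z_total = R1 + (L || C) = 16.6 + j24.79 Ω = 29.84∠56.2° Ω.

Z = 16.6 + j24.79 Ω = 29.84∠56.2° Ω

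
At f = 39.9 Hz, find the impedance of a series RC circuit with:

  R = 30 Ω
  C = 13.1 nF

Step 1 — Angular frequency: ω = 2π·f = 2π·39.9 = 250.7 rad/s.
Step 2 — Component impedances:
  R: Z = R = 30 Ω
  C: Z = 1/(jωC) = -j/(ω·C) = 0 - j3.045e+05 Ω
Step 3 — Series combination: Z_total = R + C = 30 - j3.045e+05 Ω = 3.045e+05∠-90.0° Ω.

Z = 30 - j3.045e+05 Ω = 3.045e+05∠-90.0° Ω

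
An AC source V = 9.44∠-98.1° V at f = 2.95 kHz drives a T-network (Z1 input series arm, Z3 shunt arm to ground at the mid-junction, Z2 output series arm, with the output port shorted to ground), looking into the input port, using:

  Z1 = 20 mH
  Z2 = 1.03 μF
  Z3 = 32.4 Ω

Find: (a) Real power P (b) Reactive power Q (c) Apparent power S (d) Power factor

Step 1 — Angular frequency: ω = 2π·f = 2π·2950 = 1.854e+04 rad/s.
Step 2 — Component impedances:
  Z1: Z = jωL = j·1.854e+04·0.02 = 0 + j370.7 Ω
  Z2: Z = 1/(jωC) = -j/(ω·C) = 0 - j52.38 Ω
  Z3: Z = R = 32.4 Ω
Step 3 — With the output port shorted to ground, the output series arm Z2 runs from the junction to ground; the shunt arm Z3 also runs from the junction to ground. They appear in parallel: Z3 || Z2 = 23.43 - j14.5 Ω.
Step 4 — Series with input arm Z1: Z_in = Z1 + (Z3 || Z2) = 23.43 + j356.2 Ω = 357∠86.2° Ω.
Step 5 — Source phasor: V = 9.44∠-98.1° V = -1.33 - j9.346 V.
Step 6 — Current: I = V / Z = -0.02637 + j0.001999 A = 0.02644∠175.7° A.
Step 7 — Complex power: S = V·I* = 0.01639 + j0.2491 VA.
Step 8 — Real power: P = Re(S) = 0.01639 W.
Step 9 — Reactive power: Q = Im(S) = 0.2491 VAR.
Step 10 — Apparent power: |S| = 0.2496 VA.
Step 11 — Power factor: PF = P/|S| = 0.06564 (lagging).

(a) P = 0.01639 W  (b) Q = 0.2491 VAR  (c) S = 0.2496 VA  (d) PF = 0.06564 (lagging)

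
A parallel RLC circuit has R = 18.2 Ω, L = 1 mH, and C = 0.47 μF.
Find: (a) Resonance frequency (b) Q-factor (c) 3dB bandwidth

Step 1 — Resonance: ω₀ = 1/√(LC) = 1/√(0.001·4.7e-07) = 4.613e+04 rad/s.
Step 2 — f₀ = ω₀/(2π) = 7341 Hz.
Step 3 — Parallel Q: Q = R/(ω₀L) = 18.2/(4.613e+04·0.001) = 0.3946.
Step 4 — Bandwidth: Δω = ω₀/Q = 1.169e+05 rad/s; BW = Δω/(2π) = 1.861e+04 Hz.

(a) f₀ = 7341 Hz  (b) Q = 0.3946  (c) BW = 1.861e+04 Hz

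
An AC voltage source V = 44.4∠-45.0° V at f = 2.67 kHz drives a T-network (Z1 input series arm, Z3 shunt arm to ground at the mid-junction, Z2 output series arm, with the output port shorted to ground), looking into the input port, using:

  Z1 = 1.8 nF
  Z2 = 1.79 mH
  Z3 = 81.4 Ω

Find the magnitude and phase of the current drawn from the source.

Step 1 — Angular frequency: ω = 2π·f = 2π·2670 = 1.678e+04 rad/s.
Step 2 — Component impedances:
  Z1: Z = 1/(jωC) = -j/(ω·C) = 0 - j3.312e+04 Ω
  Z2: Z = jωL = j·1.678e+04·0.00179 = 0 + j30.03 Ω
  Z3: Z = R = 81.4 Ω
Step 3 — With the output port shorted to ground, the output series arm Z2 runs from the junction to ground; the shunt arm Z3 also runs from the junction to ground. They appear in parallel: Z3 || Z2 = 9.751 + j26.43 Ω.
Step 4 — Series with input arm Z1: Z_in = Z1 + (Z3 || Z2) = 9.751 - j3.309e+04 Ω = 3.309e+04∠-90.0° Ω.
Step 5 — Source phasor: V = 44.4∠-45.0° V = 31.4 - j31.4 V.
Step 6 — Ohm's law: I = V / Z_total = (31.4 - j31.4) / (9.751 - j3.309e+04) = 0.0009491 + j0.0009485 A.
Step 7 — Convert to polar: |I| = 0.001342 A, ∠I = 45.0°.

I = 0.001342∠45.0° A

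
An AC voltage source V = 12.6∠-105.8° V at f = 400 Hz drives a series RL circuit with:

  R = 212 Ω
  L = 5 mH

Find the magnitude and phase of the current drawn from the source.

Step 1 — Angular frequency: ω = 2π·f = 2π·400 = 2513 rad/s.
Step 2 — Component impedances:
  R: Z = R = 212 Ω
  L: Z = jωL = j·2513·0.005 = 0 + j12.57 Ω
Step 3 — Series combination: Z_total = R + L = 212 + j12.57 Ω = 212.4∠3.4° Ω.
Step 4 — Source phasor: V = 12.6∠-105.8° V = -3.431 - j12.12 V.
Step 5 — Ohm's law: I = V / Z_total = (-3.431 - j12.12) / (212 + j12.57) = -0.0195 - j0.05603 A.
Step 6 — Convert to polar: |I| = 0.05933 A, ∠I = -109.2°.

I = 0.05933∠-109.2° A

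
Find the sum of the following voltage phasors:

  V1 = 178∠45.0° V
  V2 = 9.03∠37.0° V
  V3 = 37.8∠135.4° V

Step 1 — Convert each phasor to rectangular form:
  V1 = 178·(cos(45.0°) + j·sin(45.0°)) = 125.9 + j125.9 V
  V2 = 9.03·(cos(37.0°) + j·sin(37.0°)) = 7.212 + j5.434 V
  V3 = 37.8·(cos(135.4°) + j·sin(135.4°)) = -26.91 + j26.54 V
Step 2 — Sum components: V_total = 106.2 + j157.8 V.
Step 3 — Convert to polar: |V_total| = 190.2 V, ∠V_total = 56.1°.

V_total = 190.2∠56.1° V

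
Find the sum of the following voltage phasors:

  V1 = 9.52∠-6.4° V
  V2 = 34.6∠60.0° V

Step 1 — Convert each phasor to rectangular form:
  V1 = 9.52·(cos(-6.4°) + j·sin(-6.4°)) = 9.461 - j1.061 V
  V2 = 34.6·(cos(60.0°) + j·sin(60.0°)) = 17.3 + j29.96 V
Step 2 — Sum components: V_total = 26.76 + j28.9 V.
Step 3 — Convert to polar: |V_total| = 39.39 V, ∠V_total = 47.2°.

V_total = 39.39∠47.2° V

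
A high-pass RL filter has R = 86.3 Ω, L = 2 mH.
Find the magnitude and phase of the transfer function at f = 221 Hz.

Step 1 — Angular frequency: ω = 2π·221 = 1389 rad/s.
Step 2 — Transfer function: H(jω) = jωL/(R + jωL).
Step 3 — Numerator jωL = j·2.777; denominator R + jωL = 86.3 + j2.777.
Step 4 — H = 0.001035 + j0.03215.
Step 5 — Magnitude: |H| = 0.03216 (-29.9 dB); phase: φ = 88.2°.

|H| = 0.03216 (-29.9 dB), φ = 88.2°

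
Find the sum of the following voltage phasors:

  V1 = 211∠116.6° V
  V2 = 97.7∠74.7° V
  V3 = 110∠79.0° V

Step 1 — Convert each phasor to rectangular form:
  V1 = 211·(cos(116.6°) + j·sin(116.6°)) = -94.48 + j188.7 V
  V2 = 97.7·(cos(74.7°) + j·sin(74.7°)) = 25.78 + j94.24 V
  V3 = 110·(cos(79.0°) + j·sin(79.0°)) = 20.99 + j108 V
Step 2 — Sum components: V_total = -47.71 + j390.9 V.
Step 3 — Convert to polar: |V_total| = 393.8 V, ∠V_total = 97.0°.

V_total = 393.8∠97.0° V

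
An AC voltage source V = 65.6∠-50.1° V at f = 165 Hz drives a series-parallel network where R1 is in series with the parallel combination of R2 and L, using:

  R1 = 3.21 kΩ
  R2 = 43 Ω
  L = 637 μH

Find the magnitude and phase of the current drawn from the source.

Step 1 — Angular frequency: ω = 2π·f = 2π·165 = 1037 rad/s.
Step 2 — Component impedances:
  R1: Z = R = 3210 Ω
  R2: Z = R = 43 Ω
  L: Z = jωL = j·1037·0.000637 = 0 + j0.6604 Ω
Step 3 — Parallel branch: R2 || L = 1/(1/R2 + 1/L) = 0.01014 + j0.6602 Ω.
Step 4 — Series with R1: Z_total = R1 + (R2 || L) = 3210 + j0.6602 Ω = 3210∠0.0° Ω.
Step 5 — Source phasor: V = 65.6∠-50.1° V = 42.08 - j50.33 V.
Step 6 — Ohm's law: I = V / Z_total = (42.08 - j50.33) / (3210 + j0.6602) = 0.01311 - j0.01568 A.
Step 7 — Convert to polar: |I| = 0.02044 A, ∠I = -50.1°.

I = 0.02044∠-50.1° A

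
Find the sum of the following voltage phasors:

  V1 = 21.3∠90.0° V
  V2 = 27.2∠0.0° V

Step 1 — Convert each phasor to rectangular form:
  V1 = 21.3·(cos(90.0°) + j·sin(90.0°)) = 0 + j21.3 V
  V2 = 27.2·(cos(0.0°) + j·sin(0.0°)) = 27.2 V
Step 2 — Sum components: V_total = 27.2 + j21.3 V.
Step 3 — Convert to polar: |V_total| = 34.55 V, ∠V_total = 38.1°.

V_total = 34.55∠38.1° V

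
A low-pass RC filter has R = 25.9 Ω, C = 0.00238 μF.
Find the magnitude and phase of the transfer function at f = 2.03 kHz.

Step 1 — Angular frequency: ω = 2π·2030 = 1.275e+04 rad/s.
Step 2 — Transfer function: H(jω) = 1/(1 + jωRC).
Step 3 — Denominator: 1 + jωRC = 1 + j·1.275e+04·25.9·2.38e-09 = 1 + j0.0007862.
Step 4 — H = 1 - j0.0007862.
Step 5 — Magnitude: |H| = 1 (-0.0 dB); phase: φ = -0.0°.

|H| = 1 (-0.0 dB), φ = -0.0°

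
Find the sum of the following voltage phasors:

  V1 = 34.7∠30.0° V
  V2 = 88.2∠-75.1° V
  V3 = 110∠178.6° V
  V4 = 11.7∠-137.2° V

Step 1 — Convert each phasor to rectangular form:
  V1 = 34.7·(cos(30.0°) + j·sin(30.0°)) = 30.05 + j17.35 V
  V2 = 88.2·(cos(-75.1°) + j·sin(-75.1°)) = 22.68 - j85.23 V
  V3 = 110·(cos(178.6°) + j·sin(178.6°)) = -110 + j2.688 V
  V4 = 11.7·(cos(-137.2°) + j·sin(-137.2°)) = -8.585 - j7.949 V
Step 2 — Sum components: V_total = -65.82 - j73.15 V.
Step 3 — Convert to polar: |V_total| = 98.4 V, ∠V_total = -132.0°.

V_total = 98.4∠-132.0° V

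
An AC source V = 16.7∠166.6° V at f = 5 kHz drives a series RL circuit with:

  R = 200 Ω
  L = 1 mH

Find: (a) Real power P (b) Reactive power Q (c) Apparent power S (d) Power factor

Step 1 — Angular frequency: ω = 2π·f = 2π·5000 = 3.142e+04 rad/s.
Step 2 — Component impedances:
  R: Z = R = 200 Ω
  L: Z = jωL = j·3.142e+04·0.001 = 0 + j31.42 Ω
Step 3 — Series combination: Z_total = R + L = 200 + j31.42 Ω = 202.5∠8.9° Ω.
Step 4 — Source phasor: V = 16.7∠166.6° V = -16.25 + j3.87 V.
Step 5 — Current: I = V / Z = -0.0763 + j0.03134 A = 0.08249∠157.7° A.
Step 6 — Complex power: S = V·I* = 1.361 + j0.2138 VA.
Step 7 — Real power: P = Re(S) = 1.361 W.
Step 8 — Reactive power: Q = Im(S) = 0.2138 VAR.
Step 9 — Apparent power: |S| = 1.378 VA.
Step 10 — Power factor: PF = P/|S| = 0.9879 (lagging).

(a) P = 1.361 W  (b) Q = 0.2138 VAR  (c) S = 1.378 VA  (d) PF = 0.9879 (lagging)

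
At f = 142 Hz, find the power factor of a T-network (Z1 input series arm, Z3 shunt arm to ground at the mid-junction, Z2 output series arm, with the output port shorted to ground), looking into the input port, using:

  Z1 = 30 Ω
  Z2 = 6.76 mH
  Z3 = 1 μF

Step 1 — Angular frequency: ω = 2π·f = 2π·142 = 892.2 rad/s.
Step 2 — Component impedances:
  Z1: Z = R = 30 Ω
  Z2: Z = jωL = j·892.2·0.00676 = 0 + j6.031 Ω
  Z3: Z = 1/(jωC) = -j/(ω·C) = 0 - j1121 Ω
Step 3 — With the output port shorted to ground, the output series arm Z2 runs from the junction to ground; the shunt arm Z3 also runs from the junction to ground. They appear in parallel: Z3 || Z2 = 0 + j6.064 Ω.
Step 4 — Series with input arm Z1: Z_in = Z1 + (Z3 || Z2) = 30 + j6.064 Ω = 30.61∠11.4° Ω.
Step 5 — Power factor: PF = cos(φ) = Re(Z)/|Z| = 30/30.607 = 0.9802.
Step 6 — Type: Im(Z) = 6.064 ⇒ lagging (phase φ = 11.4°).

PF = 0.9802 (lagging, φ = 11.4°)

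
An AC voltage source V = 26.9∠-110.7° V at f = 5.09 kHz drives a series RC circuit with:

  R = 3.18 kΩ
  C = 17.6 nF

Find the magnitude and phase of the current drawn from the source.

Step 1 — Angular frequency: ω = 2π·f = 2π·5090 = 3.198e+04 rad/s.
Step 2 — Component impedances:
  R: Z = R = 3180 Ω
  C: Z = 1/(jωC) = -j/(ω·C) = 0 - j1777 Ω
Step 3 — Series combination: Z_total = R + C = 3180 - j1777 Ω = 3643∠-29.2° Ω.
Step 4 — Source phasor: V = 26.9∠-110.7° V = -9.508 - j25.16 V.
Step 5 — Ohm's law: I = V / Z_total = (-9.508 - j25.16) / (3180 - j1777) = 0.00109 - j0.007304 A.
Step 6 — Convert to polar: |I| = 0.007385 A, ∠I = -81.5°.

I = 0.007385∠-81.5° A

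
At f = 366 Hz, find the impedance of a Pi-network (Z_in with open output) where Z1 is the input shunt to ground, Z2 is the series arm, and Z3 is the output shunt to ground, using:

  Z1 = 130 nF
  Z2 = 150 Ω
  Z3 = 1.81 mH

Step 1 — Angular frequency: ω = 2π·f = 2π·366 = 2300 rad/s.
Step 2 — Component impedances:
  Z1: Z = 1/(jωC) = -j/(ω·C) = 0 - j3345 Ω
  Z2: Z = R = 150 Ω
  Z3: Z = jωL = j·2300·0.00181 = 0 + j4.162 Ω
Step 3 — With open output, the series arm Z2 and the output shunt Z3 appear in series to ground: Z2 + Z3 = 150 + j4.162 Ω.
Step 4 — Parallel with input shunt Z1: Z_in = Z1 || (Z2 + Z3) = 150.1 - j2.571 Ω = 150.1∠-1.0° Ω.

Z = 150.1 - j2.571 Ω = 150.1∠-1.0° Ω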